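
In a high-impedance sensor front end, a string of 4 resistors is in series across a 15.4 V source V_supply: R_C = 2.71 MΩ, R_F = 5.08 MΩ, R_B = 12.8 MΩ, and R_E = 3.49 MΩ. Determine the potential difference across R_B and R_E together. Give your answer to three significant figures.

Total series resistance ΣR = 2.71 + 5.08 + 12.8 + 3.49 = 24.08 MΩ.
R_{R_B..R_E} = 12.8 + 3.49 = 16.29 MΩ.
V = V_supply · R/ΣR = 15.4 × 0.6765 = 10.42 V.

V ≈ 10.4 V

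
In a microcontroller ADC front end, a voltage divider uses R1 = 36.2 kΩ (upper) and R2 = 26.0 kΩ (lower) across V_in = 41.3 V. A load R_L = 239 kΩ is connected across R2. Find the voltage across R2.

The load sits in parallel with R2, giving an effective lower resistance R2' = R2·R_L/(R2+R_L) = 23.45 kΩ.
Then V_out = V_in · R2'/(R1 + R2') = 41.3 × 23.45/59.65 = 16.24 V.

V_out ≈ 16.2 V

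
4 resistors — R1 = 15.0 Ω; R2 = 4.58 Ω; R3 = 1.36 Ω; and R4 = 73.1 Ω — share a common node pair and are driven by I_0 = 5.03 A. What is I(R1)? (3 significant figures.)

Total conductance ΣG = 1/15.0 + 1/4.58 + 1/1.36 + 1/73.1 = 1.034 (units of 1/Ω).
Current divider: I(R1) = I_0 · G_k/ΣG = 5.03 × (0.06667/1.034) = 5.03 × 0.06448 = 0.3243 A.

I ≈ 0.324 A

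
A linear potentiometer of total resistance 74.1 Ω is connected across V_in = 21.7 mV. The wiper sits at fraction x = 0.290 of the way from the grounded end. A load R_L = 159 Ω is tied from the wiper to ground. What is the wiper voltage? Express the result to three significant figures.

V_out ≈ 5.74 mV

The pot divides into 52.61 Ω above the wiper and 21.49 Ω below.
(x·R_p) ‖ R_L = 18.93 Ω.
V_out = 21.7 × 18.93/(52.61 + 18.93) = 5.742 mV.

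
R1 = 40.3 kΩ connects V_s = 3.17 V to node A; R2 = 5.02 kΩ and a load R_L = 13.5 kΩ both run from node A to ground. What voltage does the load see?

V_out ≈ 0.264 V

R2 ‖ R_L = (5.02 × 13.5)/(5.02 + 13.5) = 3.659 kΩ.
Voltage divider with the loaded lower leg: V_out = 3.17 × 3.659/(40.3 + 3.659) = 3.17 × 0.08324 = 0.2639 V.
(Unloaded it would be 0.351 V; the load pulls it down.)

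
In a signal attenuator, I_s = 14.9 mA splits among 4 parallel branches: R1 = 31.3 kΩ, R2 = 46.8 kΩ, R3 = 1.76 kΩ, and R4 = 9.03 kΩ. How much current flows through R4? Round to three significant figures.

I ≈ 2.25 mA

ΣG = 1/31.3 + 1/46.8 + 1/1.76 + 1/9.03 = 0.7322.
R4 takes the fraction G_k/ΣG = 0.1107/0.7322 = 0.1512, so I = 14.9 × 0.1512 = 2.253 mA.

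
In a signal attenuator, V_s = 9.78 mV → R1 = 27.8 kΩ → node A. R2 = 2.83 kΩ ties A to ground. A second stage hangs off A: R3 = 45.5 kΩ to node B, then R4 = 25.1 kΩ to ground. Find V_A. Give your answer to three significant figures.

V_A ≈ 0.872 mV

Node A sees R2 in parallel with the series input of stage 2, R3 + R4 = 70.60 kΩ.
R2 ‖ (R3+R4) = 2.721 kΩ.
So V_A = 9.78 × 0.08915 = 0.8719 mV.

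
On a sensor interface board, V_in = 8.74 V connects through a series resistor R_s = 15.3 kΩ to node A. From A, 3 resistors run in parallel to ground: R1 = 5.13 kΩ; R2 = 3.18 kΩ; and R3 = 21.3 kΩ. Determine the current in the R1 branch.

Parallel bank: R_p = 1/(1/5.13 + 1/3.18 + 1/21.3) = 1.797 kΩ.
V_A by voltage divider: V_A = 8.74 × 1.797/(15.3 + 1.797) = 0.9188 V.
Branch current I = V_A/R1 = 0.9188/5.13 = 0.1791 mA.
(Check via current divider: I_total = 0.5112 mA; share G_k/ΣG = 0.3504 → same result.)

I ≈ 0.179 mA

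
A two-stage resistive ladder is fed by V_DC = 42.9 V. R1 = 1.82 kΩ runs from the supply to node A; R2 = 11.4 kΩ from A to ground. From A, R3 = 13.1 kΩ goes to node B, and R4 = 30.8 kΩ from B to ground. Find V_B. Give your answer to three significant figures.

Looking into the second stage from A: R3 + R4 = 43.90 kΩ appears in parallel with R2.
Effective lower resistance at A: R2 ‖ 43.90 = 9.050 kΩ.
So V_A = 42.9 × 0.8326 = 35.72 V.
V_B = V_A × 0.7016 = 25.06 V.

V_B ≈ 25.1 V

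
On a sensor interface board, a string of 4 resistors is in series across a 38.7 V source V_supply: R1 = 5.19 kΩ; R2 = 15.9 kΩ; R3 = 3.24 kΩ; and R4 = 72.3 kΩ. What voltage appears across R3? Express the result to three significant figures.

V ≈ 1.30 V

Total series resistance ΣR = 5.19 + 15.9 + 3.24 + 72.3 = 96.63 kΩ.
Voltage divider: V = V_supply · (3.240 / 96.63) = 38.7 × 0.03353 = 1.298 V.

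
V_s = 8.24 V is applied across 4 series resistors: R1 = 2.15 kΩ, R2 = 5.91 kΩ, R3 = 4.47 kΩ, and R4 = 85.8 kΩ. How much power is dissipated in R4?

Series current I = V_s/ΣR = 8.24/98.33 = 0.08380 mA.
P = I²R = 0.007022 × 85.8 = 0.6025 mW.

P ≈ 0.603 mW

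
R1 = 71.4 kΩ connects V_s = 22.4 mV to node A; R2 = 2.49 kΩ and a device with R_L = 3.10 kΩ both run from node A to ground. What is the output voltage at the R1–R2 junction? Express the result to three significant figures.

The load sits in parallel with R2, giving an effective lower resistance R2' = R2·R_L/(R2+R_L) = 1.381 kΩ.
Now apply the divider: V_out = 22.4 × 0.01897 = 0.4250 mV.
(Unloaded it would be 0.755 mV; the load pulls it down.)

V_out ≈ 0.425 mV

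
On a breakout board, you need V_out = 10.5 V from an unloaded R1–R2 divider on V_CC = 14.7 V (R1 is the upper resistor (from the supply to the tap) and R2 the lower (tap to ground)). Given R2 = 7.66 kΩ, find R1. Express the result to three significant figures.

R1 ≈ 3.06 kΩ

The divider ratio is R2/(R1+R2) = 10.5/14.7 = 0.7143.
So R1 = R2 · (V_CC/V_out − 1) = 7.66 × (14.7/10.5 − 1) = 7.66 × 0.4000 = 3.064 kΩ.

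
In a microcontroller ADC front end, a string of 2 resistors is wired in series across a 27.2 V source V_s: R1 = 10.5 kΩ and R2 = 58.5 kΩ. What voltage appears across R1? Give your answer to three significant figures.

Total series resistance ΣR = 10.5 + 58.5 = 69.00 kΩ.
By the voltage-divider rule, V = 27.2 × 10.50/69.00 = 4.139 V.

V ≈ 4.14 V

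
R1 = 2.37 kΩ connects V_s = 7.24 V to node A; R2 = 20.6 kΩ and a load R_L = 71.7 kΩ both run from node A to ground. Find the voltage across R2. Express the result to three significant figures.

V_out ≈ 6.31 V

The load sits in parallel with R2, giving an effective lower resistance R2' = R2·R_L/(R2+R_L) = 16.00 kΩ.
Voltage divider with the loaded lower leg: V_out = 7.24 × 16.00/(2.37 + 16.00) = 7.24 × 0.8710 = 6.306 V.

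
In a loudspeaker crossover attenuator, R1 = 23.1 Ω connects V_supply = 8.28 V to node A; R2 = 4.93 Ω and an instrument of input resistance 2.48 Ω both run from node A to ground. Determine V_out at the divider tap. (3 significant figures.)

R2 ‖ R_L = (4.93 × 2.48)/(4.93 + 2.48) = 1.650 Ω.
Now apply the divider: V_out = 8.28 × 0.06667 = 0.5520 V.
(Unloaded it would be 1.46 V; the load pulls it down.)

V_out ≈ 0.552 V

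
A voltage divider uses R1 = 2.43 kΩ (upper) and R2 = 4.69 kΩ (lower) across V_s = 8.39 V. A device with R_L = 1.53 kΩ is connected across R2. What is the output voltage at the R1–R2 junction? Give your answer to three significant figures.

V_out ≈ 2.70 V

R2 ‖ R_L = (4.69 × 1.53)/(4.69 + 1.53) = 1.154 kΩ.
Voltage divider with the loaded lower leg: V_out = 8.39 × 1.154/(2.43 + 1.154) = 8.39 × 0.3219 = 2.701 V.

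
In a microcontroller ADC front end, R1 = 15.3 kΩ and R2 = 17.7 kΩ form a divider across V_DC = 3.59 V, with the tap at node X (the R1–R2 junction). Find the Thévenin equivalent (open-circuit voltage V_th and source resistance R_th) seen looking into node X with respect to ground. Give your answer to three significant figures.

V_th is the unloaded tap voltage: V_DC · R2/(R1+R2) = 3.59 × 0.5364 = 1.926 V.
Looking into X with the source shorted: R_th = R1·R2/(R1+R2) = 15.30 × 17.7/33.00 = 8.206 kΩ.

V_th ≈ 1.93 V, R_th ≈ 8.21 kΩ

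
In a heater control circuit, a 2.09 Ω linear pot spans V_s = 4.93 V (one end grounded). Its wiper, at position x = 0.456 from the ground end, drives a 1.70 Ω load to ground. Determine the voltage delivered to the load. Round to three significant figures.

V_out ≈ 1.72 V

The pot divides into 1.137 Ω above the wiper and 0.9530 Ω below.
R_L loads the lower segment: effective lower R = 0.6107 Ω.
V_out = 4.93 × 0.6107/(1.137 + 0.6107) = 1.723 V.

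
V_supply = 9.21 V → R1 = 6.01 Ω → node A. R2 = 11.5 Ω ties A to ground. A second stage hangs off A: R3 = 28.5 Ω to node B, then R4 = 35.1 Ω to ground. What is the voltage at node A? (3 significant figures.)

Node A sees R2 in parallel with the series input of stage 2, R3 + R4 = 63.60 Ω.
R2 ‖ (R3+R4) = 9.739 Ω.
So V_A = 9.21 × 0.6184 = 5.695 V.

V_A ≈ 5.70 V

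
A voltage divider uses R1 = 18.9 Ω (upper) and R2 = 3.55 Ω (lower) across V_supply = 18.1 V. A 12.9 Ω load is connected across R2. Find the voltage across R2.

V_out ≈ 2.32 V

The load sits in parallel with R2, giving an effective lower resistance R2' = R2·R_L/(R2+R_L) = 2.784 Ω.
Then V_out = V_supply · R2'/(R1 + R2') = 18.1 × 2.784/21.68 = 2.324 V.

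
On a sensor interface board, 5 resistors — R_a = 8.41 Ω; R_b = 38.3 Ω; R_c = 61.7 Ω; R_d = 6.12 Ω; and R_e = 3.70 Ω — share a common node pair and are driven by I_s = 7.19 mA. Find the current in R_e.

Conductances: ΣG = 1/8.41 + 1/38.3 + 1/61.7 + 1/6.12 + 1/3.70 = 0.5949 (1/Ω).
Current divider: I(R_e) = I_s · G_k/ΣG = 7.19 × (0.2703/0.5949) = 7.19 × 0.4543 = 3.267 mA.

I ≈ 3.27 mA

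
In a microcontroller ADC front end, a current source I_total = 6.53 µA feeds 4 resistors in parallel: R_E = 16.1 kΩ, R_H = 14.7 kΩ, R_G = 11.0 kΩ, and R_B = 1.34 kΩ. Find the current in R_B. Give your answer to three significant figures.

I ≈ 5.04 µA

Conductances: ΣG = 1/16.1 + 1/14.7 + 1/11.0 + 1/1.34 = 0.9673 (1/kΩ).
R_B takes the fraction G_k/ΣG = 0.7463/0.9673 = 0.7715, so I = 6.53 × 0.7715 = 5.038 µA.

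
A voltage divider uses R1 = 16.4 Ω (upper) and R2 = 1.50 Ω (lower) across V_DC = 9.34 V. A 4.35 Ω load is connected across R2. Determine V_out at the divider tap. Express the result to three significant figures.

First combine the lower leg with the load: R2 ‖ R_L = 1.115 Ω.
Voltage divider with the loaded lower leg: V_out = 9.34 × 1.115/(16.4 + 1.115) = 9.34 × 0.06368 = 0.5948 V.
(Unloaded it would be 0.783 V; the load pulls it down.)

V_out ≈ 0.595 V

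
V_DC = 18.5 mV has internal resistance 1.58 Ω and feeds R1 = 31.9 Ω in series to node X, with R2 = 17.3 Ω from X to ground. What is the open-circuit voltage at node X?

R1' = 1.58 + 31.9 = 33.48 Ω (source resistance + R1).
V_th is the unloaded tap voltage: V_DC · R2/(R1'+R2) = 18.5 × 0.3407 = 6.303 mV.

V_th ≈ 6.30 mV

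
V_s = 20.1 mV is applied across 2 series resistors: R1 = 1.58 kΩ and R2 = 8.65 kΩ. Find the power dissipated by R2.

The common current is I = 20.1/10.23 = 1.965 µA.
P(R2) = I²·R2 = (1.965)² × 8.65 = 33.39 nW.

P ≈ 33.4 nW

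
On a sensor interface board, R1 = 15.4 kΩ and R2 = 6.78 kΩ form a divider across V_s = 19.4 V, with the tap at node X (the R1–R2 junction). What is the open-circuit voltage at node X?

V_th ≈ 5.93 V

With X open, the divider is unloaded: V_th = 19.4 × 6.78/22.18 = 5.930 V.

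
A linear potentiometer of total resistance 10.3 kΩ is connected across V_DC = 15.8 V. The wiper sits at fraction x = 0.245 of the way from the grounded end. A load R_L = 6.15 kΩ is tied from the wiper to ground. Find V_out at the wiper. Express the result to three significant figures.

Lower segment x·R_p = 2.524 kΩ; upper segment (1−x)·R_p = 7.777 kΩ.
Lower segment in parallel with the load: 2.524 ‖ 6.15 = 1.789 kΩ.
Then V_out = V_DC · 1.789/(7.777 + 1.789) = 2.955 V.

V_out ≈ 2.96 V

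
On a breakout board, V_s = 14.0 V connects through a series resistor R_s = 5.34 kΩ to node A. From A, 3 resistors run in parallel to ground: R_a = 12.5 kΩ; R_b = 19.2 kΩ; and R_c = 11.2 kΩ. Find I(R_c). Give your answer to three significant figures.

Combine the parallel branches: R_p = (1/12.5 + 1/19.2 + 1/11.2)⁻¹ = 4.517 kΩ.
V_A = 14.0 × 4.517/9.857 = 6.416 V.
I(R_c) = V_A / R_c = 6.416/11.2 = 0.5728 mA.
(Check via current divider: I_total = 1.420 mA; share G_k/ΣG = 0.4033 → same result.)

I ≈ 0.573 mA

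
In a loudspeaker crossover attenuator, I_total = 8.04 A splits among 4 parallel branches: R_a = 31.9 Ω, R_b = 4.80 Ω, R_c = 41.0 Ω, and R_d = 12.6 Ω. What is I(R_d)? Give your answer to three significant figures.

Conductances: ΣG = 1/31.9 + 1/4.80 + 1/41.0 + 1/12.6 = 0.3434 (1/Ω).
By the current-divider rule, I = I_total · G_k/ΣG = 8.04 × 0.2311 = 1.858 A.

I ≈ 1.86 A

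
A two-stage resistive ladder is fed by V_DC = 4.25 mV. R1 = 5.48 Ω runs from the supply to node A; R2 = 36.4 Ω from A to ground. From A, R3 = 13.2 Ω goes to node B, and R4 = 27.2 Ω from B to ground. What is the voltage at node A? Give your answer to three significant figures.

V_A ≈ 3.30 mV

The second stage (R3 + R4 = 40.40 Ω) loads node A in parallel with R2.
R2 ‖ (R3+R4) = 19.15 Ω.
So V_A = 4.25 × 0.7775 = 3.304 mV.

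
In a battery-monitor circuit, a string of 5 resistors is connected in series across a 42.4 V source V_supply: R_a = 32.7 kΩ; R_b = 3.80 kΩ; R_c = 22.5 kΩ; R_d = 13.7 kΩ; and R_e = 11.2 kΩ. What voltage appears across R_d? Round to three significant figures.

ΣR = 32.7 + 3.80 + 22.5 + 13.7 + 11.2 = 83.90 kΩ.
V = V_supply · R/ΣR = 42.4 × 0.1633 = 6.923 V.

V ≈ 6.92 V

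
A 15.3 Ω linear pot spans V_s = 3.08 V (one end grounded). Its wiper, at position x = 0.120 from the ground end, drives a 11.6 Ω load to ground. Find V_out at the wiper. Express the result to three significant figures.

Lower segment x·R_p = 1.836 Ω; upper segment (1−x)·R_p = 13.46 Ω.
R_L loads the lower segment: effective lower R = 1.585 Ω.
Loaded-divider output: V_out = 3.08 × 0.1053 = 0.3244 V.

V_out ≈ 0.324 V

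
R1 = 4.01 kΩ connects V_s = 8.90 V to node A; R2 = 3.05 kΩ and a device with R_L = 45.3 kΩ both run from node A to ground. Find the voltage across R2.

V_out ≈ 3.70 V

R2 ‖ R_L = (3.05 × 45.3)/(3.05 + 45.3) = 2.858 kΩ.
Then V_out = V_s · R2'/(R1 + R2') = 8.90 × 2.858/6.868 = 3.703 V.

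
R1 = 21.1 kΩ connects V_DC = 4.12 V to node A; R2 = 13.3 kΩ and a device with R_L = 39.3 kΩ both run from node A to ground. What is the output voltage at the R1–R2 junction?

First combine the lower leg with the load: R2 ‖ R_L = 9.937 kΩ.
Voltage divider with the loaded lower leg: V_out = 4.12 × 9.937/(21.1 + 9.937) = 4.12 × 0.3202 = 1.319 V.

V_out ≈ 1.32 V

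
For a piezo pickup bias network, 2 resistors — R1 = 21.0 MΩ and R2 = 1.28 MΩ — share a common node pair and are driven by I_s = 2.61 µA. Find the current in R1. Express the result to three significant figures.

I ≈ 0.150 µA

With just two branches, the current splits inversely with resistance.
So I = 2.61 × 1.28/22.28 = 0.1499 µA.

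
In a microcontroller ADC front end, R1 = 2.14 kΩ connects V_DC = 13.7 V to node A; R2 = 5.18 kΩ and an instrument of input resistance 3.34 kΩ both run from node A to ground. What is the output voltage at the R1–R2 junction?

The load sits in parallel with R2, giving an effective lower resistance R2' = R2·R_L/(R2+R_L) = 2.031 kΩ.
Now apply the divider: V_out = 13.7 × 0.4869 = 6.670 V.

V_out ≈ 6.67 V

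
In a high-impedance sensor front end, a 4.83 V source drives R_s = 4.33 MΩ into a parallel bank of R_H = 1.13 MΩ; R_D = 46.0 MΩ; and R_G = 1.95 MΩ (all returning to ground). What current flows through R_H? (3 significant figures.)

I ≈ 0.598 µA

Equivalent of the parallel group: R_p = 0.7045 MΩ.
V_A by voltage divider: V_A = 4.83 × 0.7045/(4.33 + 0.7045) = 0.6759 V.
Branch current I = V_A/R_H = 0.6759/1.13 = 0.5981 µA.
(Check via current divider: I_total = 0.9594 µA; share G_k/ΣG = 0.6234 → same result.)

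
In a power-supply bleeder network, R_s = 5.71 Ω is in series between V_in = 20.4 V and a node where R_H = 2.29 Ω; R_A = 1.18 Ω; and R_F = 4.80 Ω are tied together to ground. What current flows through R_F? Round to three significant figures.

I ≈ 0.446 A

Combine the parallel branches: R_p = (1/2.29 + 1/1.18 + 1/4.80)⁻¹ = 0.6700 Ω.
V_A by voltage divider: V_A = 20.4 × 0.6700/(5.71 + 0.6700) = 2.142 V.
I(R_F) = V_A / R_F = 2.142/4.80 = 0.4463 A.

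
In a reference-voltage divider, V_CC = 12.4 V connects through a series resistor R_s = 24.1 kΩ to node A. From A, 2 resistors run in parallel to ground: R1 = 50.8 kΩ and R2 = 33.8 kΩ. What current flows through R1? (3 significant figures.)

I ≈ 0.112 mA

Parallel bank: R_p = 1/(1/50.8 + 1/33.8) = 20.30 kΩ.
V_A = 12.4 × 20.30/44.40 = 5.669 V.
I(R1) = V_A / R1 = 5.669/50.8 = 0.1116 mA.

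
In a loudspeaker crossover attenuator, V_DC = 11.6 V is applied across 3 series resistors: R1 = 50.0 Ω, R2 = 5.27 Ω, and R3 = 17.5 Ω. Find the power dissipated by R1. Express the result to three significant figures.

P ≈ 1.27 W

Series current I = V_DC/ΣR = 11.6/72.77 = 0.1594 A.
P(R1) = I²·R1 = (0.1594)² × 50.0 = 1.271 W.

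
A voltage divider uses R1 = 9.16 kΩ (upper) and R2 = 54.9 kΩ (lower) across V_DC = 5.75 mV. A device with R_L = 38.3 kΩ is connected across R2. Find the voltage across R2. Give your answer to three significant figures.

First combine the lower leg with the load: R2 ‖ R_L = 22.56 kΩ.
Now apply the divider: V_out = 5.75 × 0.7112 = 4.090 mV.

V_out ≈ 4.09 mV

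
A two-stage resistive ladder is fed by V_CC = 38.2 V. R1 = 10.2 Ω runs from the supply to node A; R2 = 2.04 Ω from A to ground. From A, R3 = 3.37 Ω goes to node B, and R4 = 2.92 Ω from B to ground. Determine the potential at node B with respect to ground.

The second stage (R3 + R4 = 6.290 Ω) loads node A in parallel with R2.
R2 ‖ (R3+R4) = 1.540 Ω.
So V_A = 38.2 × 0.1312 = 5.012 V.
Then the unloaded second divider: V_B = V_A × R4/(R3+R4) = 5.012 × 0.4642 = 2.327 V.

V_B ≈ 2.33 V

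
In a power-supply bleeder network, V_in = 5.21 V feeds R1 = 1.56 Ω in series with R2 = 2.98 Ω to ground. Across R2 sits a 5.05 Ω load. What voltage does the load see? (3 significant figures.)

V_out ≈ 2.84 V

The load sits in parallel with R2, giving an effective lower resistance R2' = R2·R_L/(R2+R_L) = 1.874 Ω.
Voltage divider with the loaded lower leg: V_out = 5.21 × 1.874/(1.56 + 1.874) = 5.21 × 0.5457 = 2.843 V.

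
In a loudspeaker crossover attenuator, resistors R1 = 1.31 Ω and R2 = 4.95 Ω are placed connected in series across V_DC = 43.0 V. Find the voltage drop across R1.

V ≈ 9.00 V

Total series resistance ΣR = 1.31 + 4.95 = 6.260 Ω.
V = V_DC · R/ΣR = 43.0 × 0.2093 = 8.998 V.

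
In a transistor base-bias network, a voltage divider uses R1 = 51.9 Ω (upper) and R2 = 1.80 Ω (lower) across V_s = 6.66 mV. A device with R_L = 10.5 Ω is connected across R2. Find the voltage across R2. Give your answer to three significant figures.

The load sits in parallel with R2, giving an effective lower resistance R2' = R2·R_L/(R2+R_L) = 1.537 Ω.
Now apply the divider: V_out = 6.66 × 0.02876 = 0.1915 mV.
(Unloaded it would be 0.223 mV; the load pulls it down.)

V_out ≈ 0.192 mV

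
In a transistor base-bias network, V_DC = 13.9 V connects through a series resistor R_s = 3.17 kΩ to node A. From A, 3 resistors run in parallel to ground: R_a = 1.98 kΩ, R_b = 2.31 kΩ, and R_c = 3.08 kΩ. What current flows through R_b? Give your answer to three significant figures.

Parallel bank: R_p = 1/(1/1.98 + 1/2.31 + 1/3.08) = 0.7920 kΩ.
Node voltage V_A = V_DC · R_p/(R_s + R_p) = 13.9 × 0.1999 = 2.779 V.
Branch current I = V_A/R_b = 2.779/2.31 = 1.203 mA.
(Equivalently: I_total = 3.508 mA, then current-divider fraction G_k/ΣG = 0.3429.)

I ≈ 1.20 mA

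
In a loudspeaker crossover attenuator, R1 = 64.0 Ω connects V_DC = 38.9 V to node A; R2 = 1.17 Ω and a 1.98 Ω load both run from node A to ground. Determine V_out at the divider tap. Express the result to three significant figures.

V_out ≈ 0.442 V

R2 ‖ R_L = (1.17 × 1.98)/(1.17 + 1.98) = 0.7354 Ω.
Voltage divider with the loaded lower leg: V_out = 38.9 × 0.7354/(64.0 + 0.7354) = 38.9 × 0.01136 = 0.4419 V.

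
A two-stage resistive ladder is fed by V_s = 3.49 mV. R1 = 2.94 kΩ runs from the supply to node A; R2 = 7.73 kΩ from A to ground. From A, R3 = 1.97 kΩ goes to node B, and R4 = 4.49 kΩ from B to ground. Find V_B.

V_B ≈ 1.32 mV

The second stage (R3 + R4 = 6.460 kΩ) loads node A in parallel with R2.
R2 ‖ (R3+R4) = 3.519 kΩ.
V_A = 3.49 × 3.519/(2.94 + 3.519) = 1.901 mV.
Stage 2 is unloaded, so V_B = V_A · R4/(R3+R4) = 1.901 × 4.49/6.460 = 1.322 mV.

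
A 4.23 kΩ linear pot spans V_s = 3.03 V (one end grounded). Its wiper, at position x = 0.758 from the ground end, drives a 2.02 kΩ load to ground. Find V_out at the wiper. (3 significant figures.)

V_out ≈ 1.66 V

Lower segment x·R_p = 3.206 kΩ; upper segment (1−x)·R_p = 1.024 kΩ.
R_L loads the lower segment: effective lower R = 1.239 kΩ.
V_out = 3.03 × 1.239/(1.024 + 1.239) = 1.659 V.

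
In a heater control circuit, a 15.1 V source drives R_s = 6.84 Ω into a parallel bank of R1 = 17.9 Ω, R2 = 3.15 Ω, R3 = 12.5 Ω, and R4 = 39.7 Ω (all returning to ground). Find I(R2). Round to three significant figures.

Parallel bank: R_p = 1/(1/17.9 + 1/3.15 + 1/12.5 + 1/39.7) = 2.090 Ω.
V_A by voltage divider: V_A = 15.1 × 2.090/(6.84 + 2.090) = 3.534 V.
Branch current I = V_A/R2 = 3.534/3.15 = 1.122 A.
(Equivalently: I_total = 1.691 A, then current-divider fraction G_k/ΣG = 0.6634.)

I ≈ 1.12 A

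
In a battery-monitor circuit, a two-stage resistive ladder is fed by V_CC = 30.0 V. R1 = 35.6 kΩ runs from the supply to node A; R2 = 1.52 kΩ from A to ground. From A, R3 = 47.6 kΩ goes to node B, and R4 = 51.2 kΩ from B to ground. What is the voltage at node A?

The second stage (R3 + R4 = 98.80 kΩ) loads node A in parallel with R2.
Effective lower resistance at A: R2 ‖ 98.80 = 1.497 kΩ.
First divider: V_A = V_CC · 1.497/(35.6 + 1.497) = 1.211 V.

V_A ≈ 1.21 V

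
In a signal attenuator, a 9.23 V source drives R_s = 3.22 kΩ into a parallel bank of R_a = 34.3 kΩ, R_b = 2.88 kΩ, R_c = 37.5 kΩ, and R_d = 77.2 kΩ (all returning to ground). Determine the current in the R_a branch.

I ≈ 0.115 mA

Equivalent of the parallel group: R_p = 2.404 kΩ.
V_A = 9.23 × 2.404/5.624 = 3.945 V.
I(R_a) = V_A / R_a = 3.945/34.3 = 0.1150 mA.
(Equivalently: I_total = 1.641 mA, then current-divider fraction G_k/ΣG = 0.07008.)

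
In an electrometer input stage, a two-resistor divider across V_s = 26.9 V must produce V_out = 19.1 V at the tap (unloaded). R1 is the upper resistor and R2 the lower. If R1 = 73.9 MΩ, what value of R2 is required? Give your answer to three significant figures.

R2 ≈ 181 MΩ

Required fraction k = V_out/V_s = 0.7100.
R2 = R1 · 0.7100/(1 − 0.7100) = 181.0 MΩ.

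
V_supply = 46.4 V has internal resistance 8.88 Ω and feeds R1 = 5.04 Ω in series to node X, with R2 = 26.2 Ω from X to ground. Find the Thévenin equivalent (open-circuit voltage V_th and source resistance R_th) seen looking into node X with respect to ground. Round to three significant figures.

R1' = 8.88 + 5.04 = 13.92 Ω (source resistance + R1).
Open-circuit (no load on X): V_th = V_supply · R2/(R1' + R2) = 46.4 × 26.2/(13.92 + 26.2) = 30.30 V.
Zeroing V_supply shorts the top of R1' to ground, so R_th = R1' ‖ R2 = 9.090 Ω.

V_th ≈ 30.3 V, R_th ≈ 9.09 Ω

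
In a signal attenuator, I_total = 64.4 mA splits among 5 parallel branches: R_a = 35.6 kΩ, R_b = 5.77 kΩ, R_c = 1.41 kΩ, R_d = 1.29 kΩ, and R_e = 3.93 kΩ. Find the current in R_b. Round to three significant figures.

I ≈ 5.75 mA

ΣG = 1/35.6 + 1/5.77 + 1/1.41 + 1/1.29 + 1/3.93 = 1.940.
Current divider: I(R_b) = I_total · G_k/ΣG = 64.4 × (0.1733/1.940) = 64.4 × 0.08932 = 5.752 mA.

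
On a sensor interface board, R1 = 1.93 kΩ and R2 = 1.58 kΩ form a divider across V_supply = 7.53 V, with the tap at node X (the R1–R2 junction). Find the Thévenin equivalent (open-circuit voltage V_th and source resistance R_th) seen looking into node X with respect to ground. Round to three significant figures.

Open-circuit (no load on X): V_th = V_supply · R2/(R1 + R2) = 7.53 × 1.58/(1.930 + 1.58) = 3.390 V.
Looking into X with the source shorted: R_th = R1·R2/(R1+R2) = 1.930 × 1.58/3.510 = 0.8688 kΩ.

V_th ≈ 3.39 V, R_th ≈ 0.869 kΩ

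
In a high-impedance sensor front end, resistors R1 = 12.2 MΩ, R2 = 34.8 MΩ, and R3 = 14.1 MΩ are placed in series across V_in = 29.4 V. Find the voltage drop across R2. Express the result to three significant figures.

V ≈ 16.7 V

Total series resistance ΣR = 12.2 + 34.8 + 14.1 = 61.10 MΩ.
By the voltage-divider rule, V = 29.4 × 34.80/61.10 = 16.75 V.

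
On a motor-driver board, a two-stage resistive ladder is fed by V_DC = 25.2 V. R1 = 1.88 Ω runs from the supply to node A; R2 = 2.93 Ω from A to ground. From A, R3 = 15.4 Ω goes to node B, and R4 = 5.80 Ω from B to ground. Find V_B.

V_B ≈ 3.98 V

Node A sees R2 in parallel with the series input of stage 2, R3 + R4 = 21.20 Ω.
Effective lower resistance at A: R2 ‖ 21.20 = 2.574 Ω.
So V_A = 25.2 × 0.5779 = 14.56 V.
Stage 2 is unloaded, so V_B = V_A · R4/(R3+R4) = 14.56 × 5.80/21.20 = 3.984 V.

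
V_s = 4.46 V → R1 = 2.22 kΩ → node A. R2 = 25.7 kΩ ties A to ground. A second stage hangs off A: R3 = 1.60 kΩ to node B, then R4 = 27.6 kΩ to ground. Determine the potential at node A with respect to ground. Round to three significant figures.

Looking into the second stage from A: R3 + R4 = 29.20 kΩ appears in parallel with R2.
R2 ‖ (R3+R4) = 13.67 kΩ.
So V_A = 4.46 × 0.8603 = 3.837 V.

V_A ≈ 3.84 V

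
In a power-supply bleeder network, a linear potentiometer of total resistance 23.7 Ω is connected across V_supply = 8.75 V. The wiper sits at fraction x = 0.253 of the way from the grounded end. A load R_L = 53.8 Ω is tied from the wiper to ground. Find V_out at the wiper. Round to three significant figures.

The pot divides into 17.70 Ω above the wiper and 5.996 Ω below.
(x·R_p) ‖ R_L = 5.395 Ω.
V_out = 8.75 × 5.395/(17.70 + 5.395) = 2.044 V.

V_out ≈ 2.04 V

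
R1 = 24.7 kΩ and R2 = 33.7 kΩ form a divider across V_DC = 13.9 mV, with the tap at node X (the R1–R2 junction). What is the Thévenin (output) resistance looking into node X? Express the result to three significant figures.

Looking into X with the source shorted: R_th = R1·R2/(R1+R2) = 24.70 × 33.7/58.40 = 14.25 kΩ.

R_th ≈ 14.3 kΩ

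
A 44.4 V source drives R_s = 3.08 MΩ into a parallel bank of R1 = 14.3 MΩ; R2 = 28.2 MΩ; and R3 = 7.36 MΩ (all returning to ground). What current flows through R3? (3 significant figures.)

Parallel bank: R_p = 1/(1/14.3 + 1/28.2 + 1/7.36) = 4.145 MΩ.
V_A = 44.4 × 4.145/7.225 = 25.47 V.
I(R3) = V_A / R3 = 25.47/7.36 = 3.461 µA.

I ≈ 3.46 µA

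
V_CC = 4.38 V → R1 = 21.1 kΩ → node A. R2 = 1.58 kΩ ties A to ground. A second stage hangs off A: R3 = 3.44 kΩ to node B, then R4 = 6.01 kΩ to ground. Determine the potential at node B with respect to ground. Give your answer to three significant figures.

The second stage (R3 + R4 = 9.450 kΩ) loads node A in parallel with R2.
R2 ‖ (R3+R4) = 1.354 kΩ.
So V_A = 4.38 × 0.06029 = 0.2641 V.
Stage 2 is unloaded, so V_B = V_A · R4/(R3+R4) = 0.2641 × 6.01/9.450 = 0.1679 V.

V_B ≈ 0.168 V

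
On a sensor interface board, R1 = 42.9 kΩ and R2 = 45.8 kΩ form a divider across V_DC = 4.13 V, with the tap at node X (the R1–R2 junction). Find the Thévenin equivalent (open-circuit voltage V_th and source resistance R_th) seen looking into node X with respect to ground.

V_th ≈ 2.13 V, R_th ≈ 22.2 kΩ

With X open, the divider is unloaded: V_th = 4.13 × 45.8/88.70 = 2.133 V.
With V_DC suppressed (replaced by a short), R_th = R1 ‖ R2 = (42.90 × 45.8)/(42.90 + 45.8) = 22.15 kΩ.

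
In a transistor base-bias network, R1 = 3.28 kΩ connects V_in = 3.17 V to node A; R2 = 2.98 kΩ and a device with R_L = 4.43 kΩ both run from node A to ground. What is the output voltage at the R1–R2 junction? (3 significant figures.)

R2 ‖ R_L = (2.98 × 4.43)/(2.98 + 4.43) = 1.782 kΩ.
Now apply the divider: V_out = 3.17 × 0.3520 = 1.116 V.

V_out ≈ 1.12 V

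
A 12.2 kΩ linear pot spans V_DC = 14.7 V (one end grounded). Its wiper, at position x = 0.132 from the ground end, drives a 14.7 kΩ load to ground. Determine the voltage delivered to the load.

Split the track: R_lower = x·R_p = 1.610 kΩ, R_upper = (1−x)·R_p = 10.59 kΩ.
(x·R_p) ‖ R_L = 1.451 kΩ.
V_out = 14.7 × 1.451/(10.59 + 1.451) = 1.772 V.

V_out ≈ 1.77 V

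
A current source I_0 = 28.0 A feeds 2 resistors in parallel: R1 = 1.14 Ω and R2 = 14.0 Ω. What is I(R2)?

I ≈ 2.11 A

Two-branch current divider: I_k = I_0 · R_other/(R_1 + R_2).
I(R2) = 28.0 × 1.14/(1.14 + 14.0) = 28.0 × 0.07530 = 2.108 A.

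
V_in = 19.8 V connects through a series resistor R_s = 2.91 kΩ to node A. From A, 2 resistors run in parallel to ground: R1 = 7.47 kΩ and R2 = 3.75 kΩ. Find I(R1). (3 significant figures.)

I ≈ 1.22 mA

Parallel bank: R_p = 1/(1/7.47 + 1/3.75) = 2.497 kΩ.
Node voltage V_A = V_in · R_p/(R_s + R_p) = 19.8 × 0.4618 = 9.143 V.
I(R1) = V_A / R1 = 9.143/7.47 = 1.224 mA.
(Check via current divider: I_total = 3.662 mA; share G_k/ΣG = 0.3342 → same result.)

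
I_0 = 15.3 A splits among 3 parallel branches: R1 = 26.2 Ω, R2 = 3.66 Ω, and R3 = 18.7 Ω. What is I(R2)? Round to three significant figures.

I ≈ 11.5 A

Total conductance ΣG = 1/26.2 + 1/3.66 + 1/18.7 = 0.3649 (units of 1/Ω).
R2 takes the fraction G_k/ΣG = 0.2732/0.3649 = 0.7488, so I = 15.3 × 0.7488 = 11.46 A.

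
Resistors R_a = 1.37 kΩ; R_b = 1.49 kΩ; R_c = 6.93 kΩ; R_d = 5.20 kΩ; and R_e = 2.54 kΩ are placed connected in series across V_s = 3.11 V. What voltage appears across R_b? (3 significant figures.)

Series total: ΣR = 1.37 + 1.49 + 6.93 + 5.20 + 2.54 = 17.53 kΩ.
By the voltage-divider rule, V = 3.11 × 1.490/17.53 = 0.2643 V.

V ≈ 0.264 V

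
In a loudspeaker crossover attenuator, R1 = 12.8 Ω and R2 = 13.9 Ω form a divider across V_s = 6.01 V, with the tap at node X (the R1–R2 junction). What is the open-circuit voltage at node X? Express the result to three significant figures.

V_th ≈ 3.13 V

With X open, the divider is unloaded: V_th = 6.01 × 13.9/26.70 = 3.129 V.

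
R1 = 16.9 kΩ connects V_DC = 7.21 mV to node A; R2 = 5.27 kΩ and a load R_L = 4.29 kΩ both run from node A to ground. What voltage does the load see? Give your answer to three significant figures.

R2 ‖ R_L = (5.27 × 4.29)/(5.27 + 4.29) = 2.365 kΩ.
Then V_out = V_DC · R2'/(R1 + R2') = 7.21 × 2.365/19.26 = 0.8851 mV.
(Unloaded it would be 1.71 mV; the load pulls it down.)

V_out ≈ 0.885 mV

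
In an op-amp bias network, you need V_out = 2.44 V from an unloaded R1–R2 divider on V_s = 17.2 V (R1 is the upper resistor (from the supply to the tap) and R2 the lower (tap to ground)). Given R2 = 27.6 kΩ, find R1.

The divider ratio is R2/(R1+R2) = 2.44/17.2 = 0.1419.
R1 = R2·(1/k − 1) = 27.6 × 6.049 = 167.0 kΩ.

R1 ≈ 167 kΩ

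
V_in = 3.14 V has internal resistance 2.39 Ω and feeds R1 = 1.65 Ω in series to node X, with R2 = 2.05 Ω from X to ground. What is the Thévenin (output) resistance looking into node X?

R_th ≈ 1.36 Ω

R1' = 2.39 + 1.65 = 4.040 Ω (source resistance + R1).
Looking into X with the source shorted: R_th = R1'·R2/(R1'+R2) = 4.040 × 2.05/6.090 = 1.360 Ω.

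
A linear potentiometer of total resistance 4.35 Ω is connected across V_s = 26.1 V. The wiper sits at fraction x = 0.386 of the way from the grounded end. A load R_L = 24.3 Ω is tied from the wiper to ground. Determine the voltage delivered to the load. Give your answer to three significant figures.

Lower segment x·R_p = 1.679 Ω; upper segment (1−x)·R_p = 2.671 Ω.
R_L loads the lower segment: effective lower R = 1.571 Ω.
Then V_out = V_s · 1.571/(2.671 + 1.571) = 9.665 V.

V_out ≈ 9.66 V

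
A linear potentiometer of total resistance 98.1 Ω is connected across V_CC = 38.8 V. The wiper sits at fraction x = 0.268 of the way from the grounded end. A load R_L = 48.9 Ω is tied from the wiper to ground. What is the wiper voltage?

The pot divides into 71.81 Ω above the wiper and 26.29 Ω below.
Lower segment in parallel with the load: 26.29 ‖ 48.9 = 17.10 Ω.
V_out = 38.8 × 17.10/(71.81 + 17.10) = 7.462 V.

V_out ≈ 7.46 V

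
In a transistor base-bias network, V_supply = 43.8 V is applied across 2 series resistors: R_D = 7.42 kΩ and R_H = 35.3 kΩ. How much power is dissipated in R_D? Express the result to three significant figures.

The common current is I = 43.8/42.72 = 1.025 mA.
P = I²R = 1.051 × 7.42 = 7.800 mW.

P ≈ 7.80 mW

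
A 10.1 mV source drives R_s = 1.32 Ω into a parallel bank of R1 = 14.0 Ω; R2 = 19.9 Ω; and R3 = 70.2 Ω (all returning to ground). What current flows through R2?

I ≈ 0.430 mA

Combine the parallel branches: R_p = (1/14.0 + 1/19.9 + 1/70.2)⁻¹ = 7.357 Ω.
V_A = 10.1 × 7.357/8.677 = 8.564 mV.
Branch current I = V_A/R2 = 8.564/19.9 = 0.4303 mA.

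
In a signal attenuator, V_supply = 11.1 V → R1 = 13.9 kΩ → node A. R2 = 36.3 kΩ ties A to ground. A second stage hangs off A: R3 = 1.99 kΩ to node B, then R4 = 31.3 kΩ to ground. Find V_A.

Node A sees R2 in parallel with the series input of stage 2, R3 + R4 = 33.29 kΩ.
R2 ‖ (R3+R4) = 17.36 kΩ.
V_A = 11.1 × 17.36/(13.9 + 17.36) = 6.165 V.

V_A ≈ 6.17 V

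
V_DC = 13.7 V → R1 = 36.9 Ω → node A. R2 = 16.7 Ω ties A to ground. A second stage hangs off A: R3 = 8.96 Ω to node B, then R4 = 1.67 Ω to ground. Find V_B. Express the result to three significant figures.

V_B ≈ 0.322 V

Looking into the second stage from A: R3 + R4 = 10.63 Ω appears in parallel with R2.
Effective lower resistance at A: R2 ‖ 10.63 = 6.495 Ω.
First divider: V_A = V_DC · 6.495/(36.9 + 6.495) = 2.051 V.
V_B = V_A × 0.1571 = 0.3222 V.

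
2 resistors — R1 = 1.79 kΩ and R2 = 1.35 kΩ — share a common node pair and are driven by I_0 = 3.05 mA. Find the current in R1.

I ≈ 1.31 mA

For two parallel branches, I_k = I_0 · (other R)/(sum of R).
I(R1) = 3.05 × 1.35/(1.79 + 1.35) = 3.05 × 0.4299 = 1.311 mA.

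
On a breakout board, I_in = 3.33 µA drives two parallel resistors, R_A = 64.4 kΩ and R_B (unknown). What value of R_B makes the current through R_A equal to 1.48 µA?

Two-branch current divider: I_A = I_in · R_B/(R_A + R_B).
1.48/3.33 = R_B/(R_A + R_B) → R_B = R_A · (0.4444)/(1 − 0.4444) = 64.4 × 0.8000 = 51.52 kΩ.

R_B ≈ 51.5 kΩ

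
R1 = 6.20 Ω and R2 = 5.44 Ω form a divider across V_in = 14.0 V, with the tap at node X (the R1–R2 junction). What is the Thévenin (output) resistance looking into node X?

With V_in suppressed (replaced by a short), R_th = R1 ‖ R2 = (6.200 × 5.44)/(6.200 + 5.44) = 2.898 Ω.

R_th ≈ 2.90 Ω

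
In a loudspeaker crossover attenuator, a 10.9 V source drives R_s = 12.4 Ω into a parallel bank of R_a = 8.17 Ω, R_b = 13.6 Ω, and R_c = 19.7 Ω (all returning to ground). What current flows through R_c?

Equivalent of the parallel group: R_p = 4.054 Ω.
Node voltage V_A = V_CC · R_p/(R_s + R_p) = 10.9 × 0.2464 = 2.685 V.
Branch current I = V_A/R_c = 2.685/19.7 = 0.1363 A.

I ≈ 0.136 A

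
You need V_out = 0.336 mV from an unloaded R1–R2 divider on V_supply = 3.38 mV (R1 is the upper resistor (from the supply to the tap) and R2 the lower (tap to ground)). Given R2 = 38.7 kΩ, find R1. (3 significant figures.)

R1 ≈ 351 kΩ

V_out/V_supply = R2/(R1+R2) = 0.09941.
R1 = R2·(1/k − 1) = 38.7 × 9.060 = 350.6 kΩ.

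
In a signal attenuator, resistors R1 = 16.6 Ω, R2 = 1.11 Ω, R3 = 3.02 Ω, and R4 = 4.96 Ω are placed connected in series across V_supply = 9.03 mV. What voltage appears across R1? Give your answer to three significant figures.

Series total: ΣR = 16.6 + 1.11 + 3.02 + 4.96 = 25.69 Ω.
Voltage divider: V = V_supply · (16.60 / 25.69) = 9.03 × 0.6462 = 5.835 mV.

V ≈ 5.83 mV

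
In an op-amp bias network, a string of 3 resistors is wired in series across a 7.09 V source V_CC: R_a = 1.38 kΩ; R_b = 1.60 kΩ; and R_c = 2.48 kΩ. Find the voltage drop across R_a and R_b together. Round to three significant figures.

Series total: ΣR = 1.38 + 1.60 + 2.48 = 5.460 kΩ.
R_{R_a..R_b} = 1.38 + 1.60 = 2.980 kΩ.
V = V_CC · R/ΣR = 7.09 × 0.5458 = 3.870 V.

V ≈ 3.87 V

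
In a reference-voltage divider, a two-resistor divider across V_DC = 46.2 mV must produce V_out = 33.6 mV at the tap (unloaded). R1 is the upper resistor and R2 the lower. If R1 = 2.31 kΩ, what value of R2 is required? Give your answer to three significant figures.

R2 ≈ 6.16 kΩ

The divider ratio is R2/(R1+R2) = 33.6/46.2 = 0.7273.
So R2 = R1 · V_out/(V_DC − V_out) = 2.31 × 33.6/(46.2 − 33.6) = 2.31 × 2.667 = 6.160 kΩ.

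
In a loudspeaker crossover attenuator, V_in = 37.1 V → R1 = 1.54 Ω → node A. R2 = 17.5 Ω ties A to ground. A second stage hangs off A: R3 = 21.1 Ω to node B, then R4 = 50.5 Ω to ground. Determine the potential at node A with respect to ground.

The second stage (R3 + R4 = 71.60 Ω) loads node A in parallel with R2.
R2 ‖ (R3+R4) = 14.06 Ω.
So V_A = 37.1 × 0.9013 = 33.44 V.

V_A ≈ 33.4 V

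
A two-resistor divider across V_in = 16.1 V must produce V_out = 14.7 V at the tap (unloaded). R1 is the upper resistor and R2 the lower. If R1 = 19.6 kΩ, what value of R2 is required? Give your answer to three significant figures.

Required fraction k = V_out/V_in = 0.9130.
R2 = R1 · 0.9130/(1 − 0.9130) = 205.8 kΩ.

R2 ≈ 206 kΩ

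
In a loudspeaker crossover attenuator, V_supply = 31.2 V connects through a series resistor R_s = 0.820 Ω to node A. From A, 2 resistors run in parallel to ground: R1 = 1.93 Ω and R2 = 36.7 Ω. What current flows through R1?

I ≈ 11.2 A

Parallel bank: R_p = 1/(1/1.93 + 1/36.7) = 1.834 Ω.
Node voltage V_A = V_supply · R_p/(R_s + R_p) = 31.2 × 0.6910 = 21.56 V.
I(R1) = V_A / R1 = 21.56/1.93 = 11.17 A.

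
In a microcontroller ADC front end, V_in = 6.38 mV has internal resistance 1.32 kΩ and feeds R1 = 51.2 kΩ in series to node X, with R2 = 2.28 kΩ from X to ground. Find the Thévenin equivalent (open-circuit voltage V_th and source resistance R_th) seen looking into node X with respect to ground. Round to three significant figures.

R1' = 1.32 + 51.2 = 52.52 kΩ (source resistance + R1).
Open-circuit (no load on X): V_th = V_in · R2/(R1' + R2) = 6.38 × 2.28/(52.52 + 2.28) = 0.2654 mV.
Looking into X with the source shorted: R_th = R1'·R2/(R1'+R2) = 52.52 × 2.28/54.80 = 2.185 kΩ.

V_th ≈ 0.265 mV, R_th ≈ 2.19 kΩ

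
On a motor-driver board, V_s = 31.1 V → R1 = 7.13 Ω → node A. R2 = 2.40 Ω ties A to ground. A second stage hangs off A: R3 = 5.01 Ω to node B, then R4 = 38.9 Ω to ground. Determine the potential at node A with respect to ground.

Node A sees R2 in parallel with the series input of stage 2, R3 + R4 = 43.91 Ω.
R2 ‖ (R3+R4) = 2.276 Ω.
So V_A = 31.1 × 0.2419 = 7.524 V.

V_A ≈ 7.52 V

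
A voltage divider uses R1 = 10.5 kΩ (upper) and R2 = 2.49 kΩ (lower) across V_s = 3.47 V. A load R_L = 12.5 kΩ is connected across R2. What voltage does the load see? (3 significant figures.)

V_out ≈ 0.573 V

R2 ‖ R_L = (2.49 × 12.5)/(2.49 + 12.5) = 2.076 kΩ.
Voltage divider with the loaded lower leg: V_out = 3.47 × 2.076/(10.5 + 2.076) = 3.47 × 0.1651 = 0.5729 V.
(Unloaded it would be 0.665 V; the load pulls it down.)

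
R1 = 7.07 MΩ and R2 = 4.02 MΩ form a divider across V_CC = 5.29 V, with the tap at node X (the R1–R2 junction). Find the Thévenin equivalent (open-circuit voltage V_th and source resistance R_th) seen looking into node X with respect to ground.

V_th ≈ 1.92 V, R_th ≈ 2.56 MΩ

V_th is the unloaded tap voltage: V_CC · R2/(R1+R2) = 5.29 × 0.3625 = 1.918 V.
Looking into X with the source shorted: R_th = R1·R2/(R1+R2) = 7.070 × 4.02/11.09 = 2.563 MΩ.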